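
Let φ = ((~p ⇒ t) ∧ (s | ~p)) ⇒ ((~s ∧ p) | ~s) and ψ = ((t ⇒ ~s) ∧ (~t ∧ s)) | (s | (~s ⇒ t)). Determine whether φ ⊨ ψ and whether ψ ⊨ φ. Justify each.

Both directions fail.

(⟹) This fails. Under s = F, t = F, p = F, the left side is true but the right side is false.

(⟸) This fails. Under s = T, t = T, p = F, the left side is false but the right side is true.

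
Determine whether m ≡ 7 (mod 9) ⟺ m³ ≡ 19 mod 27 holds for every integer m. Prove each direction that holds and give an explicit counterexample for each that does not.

Forward direction. Suppose m ≡ 7 (mod 9). Working modulo 27, m ∈ {7, 16, 25}; for each such r, r³ ≡ 19 (mod 27).

Converse. The residues r modulo 27 with r³ ≡ 19 (mod 27) are exactly {7, 16, 25}, and each is ≡ 7 (mod 9).

Both directions hold.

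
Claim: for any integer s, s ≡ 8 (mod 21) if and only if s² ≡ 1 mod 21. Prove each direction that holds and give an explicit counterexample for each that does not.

(⇒) holds; (⇐) fails.

(→) Suppose s ≡ 8 (mod 21). Write s = 21j + 8. Then (21j + 8)² = 441j² + 336j + 64 = 21(21j² + 16j + 3) + 1, so s² ≡ 1 (mod 21).

(←) This fails: take s = 1. Then 1² = 1 ≡ 1 (mod 21), yet 1 ≡ 1 (mod 21), not 8.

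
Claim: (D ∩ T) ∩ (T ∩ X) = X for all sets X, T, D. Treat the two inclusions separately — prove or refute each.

The sets are not equal: only the forward inclusion holds.

Forward inclusion. Let x ∈ (D ∩ T) ∩ (T ∩ X). Then x ∈ X ∩ T ∩ D, from which x ∈ X.

Reverse inclusion. This inclusion fails. Take X = {1}, T = ∅, D = ∅; then 1 ∈ X but 1 ∉ (D ∩ T) ∩ (T ∩ X).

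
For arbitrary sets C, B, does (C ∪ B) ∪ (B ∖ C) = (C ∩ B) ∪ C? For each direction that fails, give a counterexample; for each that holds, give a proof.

Reverse inclusion. Let x ∈ (C ∩ B) ∪ C. Then either x ∈ C and x ∉ B; or x ∈ C ∩ B. In each case x ∈ (C ∪ B) ∪ (B ∖ C), so (C ∩ B) ∪ C ⊆ (C ∪ B) ∪ (B ∖ C).

Forward inclusion. This inclusion fails. Take C = ∅, B = {1}; then 1 ∈ (C ∪ B) ∪ (B ∖ C) but 1 ∉ (C ∩ B) ∪ C.

(⊆) fails; (⊇) holds.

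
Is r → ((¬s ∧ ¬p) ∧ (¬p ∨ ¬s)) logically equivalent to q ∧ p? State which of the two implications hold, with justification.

Forward direction. This fails. Under p = F, q = F, s = F, r = F, the left side is true but the right side is false.

Converse. This fails. Under p = T, q = T, s = F, r = T, the left side is false but the right side is true.

Neither implication holds.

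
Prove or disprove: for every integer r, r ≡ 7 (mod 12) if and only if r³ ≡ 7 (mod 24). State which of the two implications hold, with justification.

Only the reverse direction holds.

(⇒) This fails: take r = 19. Then 19 ≡ 7 (mod 12), but 19³ = 6859 ≡ 19 (mod 24), not 7.

(⇐) Conversely, the residues r modulo 24 with r³ ≡ 7 (mod 24) are exactly {7}, and each is ≡ 7 (mod 12).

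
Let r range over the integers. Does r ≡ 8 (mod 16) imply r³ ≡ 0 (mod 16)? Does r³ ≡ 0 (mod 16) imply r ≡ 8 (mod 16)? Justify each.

Only the forward direction holds.

[⇒] Suppose r ≡ 8 (mod 16). Write r = 16j + 8. Then (16j + 8)³ = 4096j³ + 6144j² + 3072j + 512 = 16(256j³ + 384j² + 192j + 32) + 0, so r³ ≡ 0 (mod 16).

[⇐] This fails: take r = 0. Then 0³ = 0 ≡ 0 (mod 16), yet 0 ≡ 0 (mod 16), not 8.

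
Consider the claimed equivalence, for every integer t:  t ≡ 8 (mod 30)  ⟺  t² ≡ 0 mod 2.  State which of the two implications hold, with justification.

Only the forward implication holds.

(→) Suppose t ≡ 8 (mod 30). Then t² ≡ 8² = 64 (mod 30), and since 2 ∣ 30, also t² ≡ 0 (mod 2).

(←) This fails: take t = 0. Then 0² = 0 ≡ 0 (mod 2), yet 0 ≡ 0 (mod 30), not 8.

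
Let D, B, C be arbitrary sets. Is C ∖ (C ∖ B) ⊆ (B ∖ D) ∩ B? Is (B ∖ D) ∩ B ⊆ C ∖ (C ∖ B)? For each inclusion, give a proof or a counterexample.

(⟹) This inclusion fails. Take D = {1}, B = {1}, C = {1}; then 1 ∈ C ∖ (C ∖ B) but 1 ∉ (B ∖ D) ∩ B.

(⟸) This inclusion fails. Take D = ∅, B = {1}, C = ∅; then 1 ∈ (B ∖ D) ∩ B but 1 ∉ C ∖ (C ∖ B).

(⊆) fails and (⊇) fails.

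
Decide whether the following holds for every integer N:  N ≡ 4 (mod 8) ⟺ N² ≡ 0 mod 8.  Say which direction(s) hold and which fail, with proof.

(⇒) Suppose N ≡ 4 (mod 8). Write N = 8j + 4. Then (8j + 4)² = 64j² + 64j + 16 = 8(8j² + 8j + 2) + 0, so N² ≡ 0 (mod 8).

(⇐) This fails: take N = 0. Then 0² = 0 ≡ 0 (mod 8), yet 0 ≡ 0 (mod 8), not 4.

Only the forward direction holds.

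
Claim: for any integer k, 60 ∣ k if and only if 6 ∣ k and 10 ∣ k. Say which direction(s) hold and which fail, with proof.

Not equivalent: only (⇒) holds.

(⇒) If 60 ∣ k, write k = 60q. Since 60 = 10·6, k = 6·(10q), so 6 ∣ k; and since 60 = 6·10, k = 10·(6q), so 10 ∣ k.

(⇐) This fails: take k = 30. Both 6 ∣ 30 and 10 ∣ 30, yet 30 is not a multiple of 60 (since 30 = 0·60 + 30), so 60 ∤ 30.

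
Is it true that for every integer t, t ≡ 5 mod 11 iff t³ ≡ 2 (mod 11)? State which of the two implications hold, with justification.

(⇒) fails and (⇐) fails.

(⇒) This fails: take t = 5. Then 5 ≡ 5 (mod 11), but 5³ = 125 ≡ 4 (mod 11), not 2.

(⇐) This fails: take t = 7. Then 7³ = 343 ≡ 2 (mod 11), yet 7 ≡ 7 (mod 11), not 5.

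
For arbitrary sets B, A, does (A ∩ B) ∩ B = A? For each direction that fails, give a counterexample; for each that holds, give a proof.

Only the forward inclusion holds.

(⊆) Let x ∈ (A ∩ B) ∩ B. Then x ∈ B ∩ A, from which x ∈ A.

(⊇) This inclusion fails. Take B = ∅, A = {1}; then 1 ∈ A but 1 ∉ (A ∩ B) ∩ B.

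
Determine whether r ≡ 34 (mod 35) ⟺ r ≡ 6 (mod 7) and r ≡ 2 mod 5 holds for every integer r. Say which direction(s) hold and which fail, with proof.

(⇒) This fails: r = 34 gives 34 ≡ 34 (mod 35) but 34 ≡ 4 (mod 5), so the conjunction on the right does not hold.

(⇐) This fails: r = 27 satisfies both congruences on the right (27 ≡ 6 mod 7 and 27 ≡ 2 mod 5) yet 27 ≡ 27 (mod 35), not 34.

Neither implication holds.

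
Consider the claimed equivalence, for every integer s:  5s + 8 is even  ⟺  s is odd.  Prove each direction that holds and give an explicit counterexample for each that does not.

(⇒) fails and (⇐) fails.

[⇒] This fails: s = 2 gives 5s + 8 = 18, which is even, but 2 is even, not odd.

[⇐] This also fails: s = 5 is odd, but 5s + 8 = 33 is odd, not even.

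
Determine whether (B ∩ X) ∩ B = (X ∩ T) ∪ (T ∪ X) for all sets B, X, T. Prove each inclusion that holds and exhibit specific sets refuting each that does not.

(⊆) Let x ∈ (B ∩ X) ∩ B. Then either x ∈ B ∩ X and x ∉ T; or x ∈ B ∩ X ∩ T. In each case x ∈ (X ∩ T) ∪ (T ∪ X), so (B ∩ X) ∩ B ⊆ (X ∩ T) ∪ (T ∪ X).

(⊇) This inclusion fails. Take B = ∅, X = {1}, T = ∅; then 1 ∈ (X ∩ T) ∪ (T ∪ X) but 1 ∉ (B ∩ X) ∩ B.

(⊆) holds; (⊇) fails.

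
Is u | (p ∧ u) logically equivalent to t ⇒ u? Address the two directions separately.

(→) Assume the antecedent. If t is true, the antecedent forces (t = T, p = F, u = T) or (t = T, p = T, u = T), and t ⇒ u holds there. If t is false, t ⇒ u reduces to true regardless of the other variables. Either way t ⇒ u holds.

(←) This fails. Under t = F, p = F, u = F, the left side is false but the right side is true.

The forward direction holds; the converse fails.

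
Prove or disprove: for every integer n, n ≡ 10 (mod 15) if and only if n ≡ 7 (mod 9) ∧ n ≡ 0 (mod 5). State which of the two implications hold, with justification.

The forward direction fails; the converse holds.

[⇒] This fails: n = 40 gives 40 ≡ 10 (mod 15) but 40 ≡ 4 (mod 9), so the conjunction on the right does not hold.

[⇐] Conversely, if n ≡ 7 (mod 9) and n ≡ 0 (mod 5), then by the Chinese remainder theorem n ≡ 25 (mod 45). Since 25 ≡ 10 (mod 15) and 15 ∣ 45, we get n ≡ 10 (mod 15).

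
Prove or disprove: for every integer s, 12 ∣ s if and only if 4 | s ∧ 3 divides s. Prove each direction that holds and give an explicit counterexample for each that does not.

The biconditional holds.

(→) If 12 ∣ s, write s = 12q. Since 12 = 3·4, s = 4·(3q), so 4 ∣ s; and since 12 = 4·3, s = 3·(4q), so 3 ∣ s.

(←) Suppose 4 ∣ s and 3 ∣ s. Any common multiple of 4 and 3 is a multiple of their lcm; here gcd(4, 3) = 1, so lcm(4, 3) = 4·3 = 12, so 12 ∣ s.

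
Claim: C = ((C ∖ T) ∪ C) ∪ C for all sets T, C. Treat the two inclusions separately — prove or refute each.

The two sets are equal.

Forward inclusion. Let x ∈ C. Then either x ∈ C and x ∉ T; or x ∈ T ∩ C. In each case x ∈ ((C ∖ T) ∪ C) ∪ C, so C ⊆ ((C ∖ T) ∪ C) ∪ C.

Reverse inclusion. Let x ∈ ((C ∖ T) ∪ C) ∪ C. Then either x ∈ C and x ∉ T; or x ∈ T ∩ C. In each case x ∈ C, so ((C ∖ T) ∪ C) ∪ C ⊆ C.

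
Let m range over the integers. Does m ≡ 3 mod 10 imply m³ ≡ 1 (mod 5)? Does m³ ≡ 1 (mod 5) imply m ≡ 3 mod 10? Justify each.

[⇒] This fails: take m = 3. Then 3 ≡ 3 (mod 10), but 3³ = 27 ≡ 2 (mod 5), not 1.

[⇐] This fails: take m = 1. Then 1³ = 1 ≡ 1 (mod 5), yet 1 ≡ 1 (mod 10), not 3.

(⇒) fails and (⇐) fails.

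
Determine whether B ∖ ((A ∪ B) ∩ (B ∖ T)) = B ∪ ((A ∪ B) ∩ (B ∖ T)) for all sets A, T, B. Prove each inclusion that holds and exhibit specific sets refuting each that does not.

The sets are not equal: only the forward inclusion holds.

(⟹) Let x ∈ B ∖ ((A ∪ B) ∩ (B ∖ T)). Then either x ∈ T ∩ B and x ∉ A; or x ∈ A ∩ T ∩ B. In each case x ∈ B ∪ ((A ∪ B) ∩ (B ∖ T)), so B ∖ ((A ∪ B) ∩ (B ∖ T)) ⊆ B ∪ ((A ∪ B) ∩ (B ∖ T)).

(⟸) This inclusion fails. Take A = ∅, T = ∅, B = {1}; then 1 ∈ B ∪ ((A ∪ B) ∩ (B ∖ T)) but 1 ∉ B ∖ ((A ∪ B) ∩ (B ∖ T)).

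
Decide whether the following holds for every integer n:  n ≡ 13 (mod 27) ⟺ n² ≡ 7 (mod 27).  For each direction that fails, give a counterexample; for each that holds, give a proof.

(⇒) Suppose n ≡ 13 (mod 27). Write n = 27j + 13. Then (27j + 13)² = 729j² + 702j + 169 = 27(27j² + 26j + 6) + 7, so n² ≡ 7 (mod 27).

(⇐) This fails: take n = 14. Then 14² = 196 ≡ 7 (mod 27), yet 14 ≡ 14 (mod 27), not 13.

Only the forward implication holds.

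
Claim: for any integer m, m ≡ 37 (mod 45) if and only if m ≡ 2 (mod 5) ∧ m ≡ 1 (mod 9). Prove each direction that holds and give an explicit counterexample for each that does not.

(⟸) If m ≡ 2 (mod 5) and m ≡ 1 (mod 9), then by the Chinese remainder theorem m ≡ 37 (mod 45). This is exactly m ≡ 37 (mod 45).

(⟹) Suppose m ≡ 37 (mod 45); write m = 45j + 37. Since 5 ∣ 45, reducing mod 5 gives m ≡ 37 ≡ 2 (mod 5); since 9 ∣ 45, reducing mod 9 gives m ≡ 37 ≡ 1 (mod 9).

The biconditional holds.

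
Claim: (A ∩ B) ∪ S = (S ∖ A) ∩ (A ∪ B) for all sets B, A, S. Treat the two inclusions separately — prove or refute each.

Reverse inclusion. Let x ∈ (S ∖ A) ∩ (A ∪ B). Then x ∈ B ∩ S and x ∉ A, from which x ∈ (A ∩ B) ∪ S.

Forward inclusion. This inclusion fails. Take B = {1}, A = {1}, S = ∅; then 1 ∈ (A ∩ B) ∪ S but 1 ∉ (S ∖ A) ∩ (A ∪ B).

The sets are not equal: only the reverse inclusion holds.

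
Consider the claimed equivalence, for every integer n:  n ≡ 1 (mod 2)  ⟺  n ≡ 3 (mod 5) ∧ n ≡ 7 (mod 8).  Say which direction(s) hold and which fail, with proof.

Only the converse holds.

(⟸) If n ≡ 3 (mod 5) and n ≡ 7 (mod 8), then by the Chinese remainder theorem n ≡ 23 (mod 40). Since 23 ≡ 1 (mod 2) and 2 ∣ 40, we get n ≡ 1 (mod 2).

(⟹) This fails: n = 1 gives 1 ≡ 1 (mod 2) but 1 ≡ 1 (mod 5), so the conjunction on the right does not hold.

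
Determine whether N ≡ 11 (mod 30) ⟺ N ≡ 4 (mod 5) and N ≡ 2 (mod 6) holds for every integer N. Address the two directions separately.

Neither direction holds.

Forward direction. This fails: N = 11 gives 11 ≡ 11 (mod 30) but 11 ≡ 1 (mod 5), so the conjunction on the right does not hold.

Converse. This fails: N = 14 satisfies both congruences on the right (14 ≡ 4 mod 5 and 14 ≡ 2 mod 6) yet 14 ≡ 14 (mod 30), not 11.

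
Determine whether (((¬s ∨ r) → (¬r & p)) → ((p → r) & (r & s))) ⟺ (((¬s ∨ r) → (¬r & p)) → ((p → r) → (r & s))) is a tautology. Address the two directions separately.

The forward direction holds; the converse fails.

(⟹) Assume the antecedent. If r is true, the consequent reduces to true regardless of the other variables. If r is false, the antecedent forces (p = F, r = F, s = F), and the consequent holds there. Either way the consequent holds.

(⟸) This fails. Under p = T, r = F, s = F, the left side is false but the right side is true.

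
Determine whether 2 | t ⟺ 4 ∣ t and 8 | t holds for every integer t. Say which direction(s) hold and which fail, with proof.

(⇒) fails; (⇐) holds.

(→) This fails: take t = 2. Certainly 2 ∣ 2, but 4 ∤ 2.

(←) Suppose 4 ∣ t and 8 ∣ t. Any common multiple of 4 and 8 is a multiple of their lcm; here lcm(4, 8) = 4·8/gcd(4, 8) = 32/4 = 8, so 8 ∣ t. Since 2 ∣ 8, it follows that 2 ∣ t.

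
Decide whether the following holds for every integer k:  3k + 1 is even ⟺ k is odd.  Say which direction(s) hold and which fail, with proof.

(⟹) Suppose 3k + 1 is even. Since 3 is odd, 3k and k have the same parity, so 3k + 1 ≡ k + 1 (mod 2). As 1 is odd, 3k + 1 is even exactly when k is odd. Thus k is odd.

(⟸) Conversely, suppose k is odd; write k = 2j + 1. Then 3k + 1 = 3·(2j + 1) + 1 = 2·3j + 4, which is even.

Both directions hold.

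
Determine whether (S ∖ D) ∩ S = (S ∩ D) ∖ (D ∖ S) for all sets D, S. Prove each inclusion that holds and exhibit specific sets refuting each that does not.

Neither inclusion holds.

Forward inclusion. This inclusion fails. Take D = ∅, S = {1}; then 1 ∈ (S ∖ D) ∩ S but 1 ∉ (S ∩ D) ∖ (D ∖ S).

Reverse inclusion. This inclusion fails. Take D = {1}, S = {1}; then 1 ∈ (S ∩ D) ∖ (D ∖ S) but 1 ∉ (S ∖ D) ∩ S.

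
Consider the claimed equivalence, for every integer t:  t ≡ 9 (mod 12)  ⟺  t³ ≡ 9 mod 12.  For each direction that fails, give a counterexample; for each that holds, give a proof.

[⇒] Suppose t ≡ 9 (mod 12). Write t = 12j + 9. Then (12j + 9)³ = 1728j³ + 3888j² + 2916j + 729 = 12(144j³ + 324j² + 243j + 60) + 9, so t³ ≡ 9 (mod 12).

[⇐] Conversely, suppose t³ ≡ 9 (mod 12). The only residue r in {0, …, 11} with r³ ≡ 9 (mod 12) is r = 9, so t ≡ 9 (mod 12).

Both implications hold.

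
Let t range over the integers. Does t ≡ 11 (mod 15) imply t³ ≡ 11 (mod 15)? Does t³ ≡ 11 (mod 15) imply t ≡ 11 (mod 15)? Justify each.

Both directions hold.

(→) Suppose t ≡ 11 (mod 15). Write t = 15j + 11. Then (15j + 11)³ = 3375j³ + 7425j² + 5445j + 1331 = 15(225j³ + 495j² + 363j + 88) + 11, so t³ ≡ 11 (mod 15).

(←) Conversely, suppose t³ ≡ 11 (mod 15). The only residue r in {0, …, 14} with r³ ≡ 11 (mod 15) is r = 11, so t ≡ 11 (mod 15).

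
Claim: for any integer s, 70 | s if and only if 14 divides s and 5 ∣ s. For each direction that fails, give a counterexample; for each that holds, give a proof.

(→) If 70 ∣ s, write s = 70q. Since 70 = 5·14, s = 14·(5q), so 14 ∣ s; and since 70 = 14·5, s = 5·(14q), so 5 ∣ s.

(←) Suppose 14 ∣ s and 5 ∣ s. Any common multiple of 14 and 5 is a multiple of their lcm; here gcd(14, 5) = 1, so lcm(14, 5) = 14·5 = 70, so 70 ∣ s.

Both directions hold.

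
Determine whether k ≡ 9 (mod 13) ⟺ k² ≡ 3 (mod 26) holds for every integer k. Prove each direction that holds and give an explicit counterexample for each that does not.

(⇒) fails and (⇐) fails.

(→) This fails: take k = 22. Then 22 ≡ 9 (mod 13), but 22² = 484 ≡ 16 (mod 26), not 3.

(←) This fails: take k = 17. Then 17² = 289 ≡ 3 (mod 26), yet 17 ≡ 4 (mod 13), not 9.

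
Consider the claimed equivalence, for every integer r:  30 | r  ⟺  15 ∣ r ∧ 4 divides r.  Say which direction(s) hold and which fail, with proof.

Only the converse holds.

[⇐] Suppose 15 ∣ r and 4 ∣ r. Any common multiple of 15 and 4 is a multiple of their lcm; here gcd(15, 4) = 1, so lcm(15, 4) = 15·4 = 60, so 60 ∣ r. Since 30 ∣ 60, it follows that 30 ∣ r.

[⇒] This fails: take r = 30. Certainly 30 ∣ 30, but 4 ∤ 30.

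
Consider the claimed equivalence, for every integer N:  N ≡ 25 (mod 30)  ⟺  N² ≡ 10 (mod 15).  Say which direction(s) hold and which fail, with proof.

Forward direction. Suppose N ≡ 25 (mod 30). Then N² ≡ 25² = 625 (mod 30), and since 15 ∣ 30, also N² ≡ 10 (mod 15).

Converse. This fails: take N = 5. Then 5² = 25 ≡ 10 (mod 15), yet 5 ≡ 5 (mod 30), not 25.

Only the forward implication holds.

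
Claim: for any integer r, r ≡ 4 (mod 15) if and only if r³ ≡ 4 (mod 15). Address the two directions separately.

Both implications hold.

[⇒] Suppose r ≡ 4 (mod 15). Write r = 15j + 4. Then (15j + 4)³ = 3375j³ + 2700j² + 720j + 64 = 15(225j³ + 180j² + 48j + 4) + 4, so r³ ≡ 4 (mod 15).

[⇐] Conversely, suppose r³ ≡ 4 (mod 15). The only residue r in {0, …, 14} with r³ ≡ 4 (mod 15) is r = 4, so r ≡ 4 (mod 15).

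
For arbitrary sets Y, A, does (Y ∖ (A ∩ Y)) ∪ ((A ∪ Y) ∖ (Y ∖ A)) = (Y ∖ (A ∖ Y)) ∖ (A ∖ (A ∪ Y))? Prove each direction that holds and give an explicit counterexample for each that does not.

(⊆) fails; (⊇) holds.

(⊇) Let x ∈ (Y ∖ (A ∖ Y)) ∖ (A ∖ (A ∪ Y)). Then either x ∈ Y and x ∉ A; or x ∈ Y ∩ A. In each case x ∈ (Y ∖ (A ∩ Y)) ∪ ((A ∪ Y) ∖ (Y ∖ A)), so (Y ∖ (A ∖ Y)) ∖ (A ∖ (A ∪ Y)) ⊆ (Y ∖ (A ∩ Y)) ∪ ((A ∪ Y) ∖ (Y ∖ A)).

(⊆) This inclusion fails. Take Y = ∅, A = {1}; then 1 ∈ (Y ∖ (A ∩ Y)) ∪ ((A ∪ Y) ∖ (Y ∖ A)) but 1 ∉ (Y ∖ (A ∖ Y)) ∖ (A ∖ (A ∪ Y)).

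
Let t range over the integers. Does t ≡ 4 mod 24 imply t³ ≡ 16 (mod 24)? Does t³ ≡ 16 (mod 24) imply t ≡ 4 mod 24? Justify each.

(→) Suppose t ≡ 4 mod 24. Write t = 24j + 4. Then (24j + 4)³ = 13824j³ + 6912j² + 1152j + 64 = 24(576j³ + 288j² + 48j + 2) + 16, so t³ ≡ 16 (mod 24).

(←) This fails: take t = 10. Then 10³ = 1000 ≡ 16 (mod 24), yet 10 ≡ 10 (mod 24), not 4.

(⇒) holds; (⇐) fails.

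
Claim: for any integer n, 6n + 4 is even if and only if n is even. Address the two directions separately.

Only the reverse direction holds.

[⇒] This fails: take n = 3. Then 6n + 4 = 22, which is even, yet n = 3 is odd, not even.

[⇐] Suppose n is even. Since 6 is even, 6n is even for every n, so 6n + 4 has the same parity as 4, which is even. Hence 6n + 4 is even.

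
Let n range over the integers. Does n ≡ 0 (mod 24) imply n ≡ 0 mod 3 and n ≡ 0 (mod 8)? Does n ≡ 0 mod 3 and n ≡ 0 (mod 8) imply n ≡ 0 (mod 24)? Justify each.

Equivalent; both directions hold.

(⟹) Suppose n ≡ 0 (mod 24); write n = 24j + 0. Since 3 ∣ 24, reducing mod 3 gives n ≡ 0 (mod 3); since 8 ∣ 24, reducing mod 8 gives n ≡ 0 (mod 8).

(⟸) Conversely, if n ≡ 0 (mod 3) and n ≡ 0 (mod 8), then by the Chinese remainder theorem n ≡ 0 (mod 24). This is exactly n ≡ 0 (mod 24).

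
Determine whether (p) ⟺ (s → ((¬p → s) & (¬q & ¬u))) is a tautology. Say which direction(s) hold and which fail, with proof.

(⇒) This fails. Under p = T, s = T, u = T, q = F, the left side is true but the right side is false.

(⇐) This fails. Under p = F, s = F, u = F, q = F, the left side is false but the right side is true.

Neither direction holds.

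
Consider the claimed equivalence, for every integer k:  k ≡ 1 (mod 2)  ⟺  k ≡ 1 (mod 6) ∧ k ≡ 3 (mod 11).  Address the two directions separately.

(⇒) fails; (⇐) holds.

[⇐] If k ≡ 1 (mod 6) and k ≡ 3 (mod 11), then by the Chinese remainder theorem k ≡ 25 (mod 66). Since 25 ≡ 1 (mod 2) and 2 ∣ 66, we get k ≡ 1 (mod 2).

[⇒] This fails: k = 1 gives 1 ≡ 1 (mod 2) but 1 ≡ 1 (mod 11), so the conjunction on the right does not hold.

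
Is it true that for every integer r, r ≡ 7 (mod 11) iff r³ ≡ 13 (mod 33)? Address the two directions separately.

[⇐] The residues r modulo 33 with r³ ≡ 13 (mod 33) are exactly {7}, and each is ≡ 7 (mod 11).

[⇒] This fails: take r = 18. Then 18 ≡ 7 (mod 11), but 18³ = 5832 ≡ 24 (mod 33), not 13.

(⇒) fails; (⇐) holds.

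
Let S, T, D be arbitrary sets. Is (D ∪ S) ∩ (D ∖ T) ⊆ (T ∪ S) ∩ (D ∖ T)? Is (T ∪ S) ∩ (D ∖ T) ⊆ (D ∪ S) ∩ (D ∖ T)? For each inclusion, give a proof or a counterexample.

Only the reverse inclusion holds.

(⟹) This inclusion fails. Take S = ∅, T = ∅, D = {1}; then 1 ∈ (D ∪ S) ∩ (D ∖ T) but 1 ∉ (T ∪ S) ∩ (D ∖ T).

(⟸) Let x ∈ (T ∪ S) ∩ (D ∖ T). Then x ∈ S ∩ D and x ∉ T, from which x ∈ (D ∪ S) ∩ (D ∖ T).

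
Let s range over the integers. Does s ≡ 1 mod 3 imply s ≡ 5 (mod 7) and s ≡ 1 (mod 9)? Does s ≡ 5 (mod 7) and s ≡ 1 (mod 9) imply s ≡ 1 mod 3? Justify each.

(⇒) This fails: s = 1 gives 1 ≡ 1 (mod 3) but 1 ≡ 1 (mod 7), so the conjunction on the right does not hold.

(⇐) Conversely, if s ≡ 5 (mod 7) and s ≡ 1 (mod 9), then by the Chinese remainder theorem s ≡ 19 (mod 63). Since 19 ≡ 1 (mod 3) and 3 ∣ 63, we get s ≡ 1 (mod 3).

The forward direction fails; the converse holds.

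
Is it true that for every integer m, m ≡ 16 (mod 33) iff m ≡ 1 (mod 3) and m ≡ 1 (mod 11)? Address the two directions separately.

Forward direction. This fails: m = 16 gives 16 ≡ 16 (mod 33) but 16 ≡ 5 (mod 11), so the conjunction on the right does not hold.

Converse. This fails: m = 1 satisfies both congruences on the right (1 ≡ 1 mod 3 and 1 ≡ 1 mod 11) yet 1 ≡ 1 (mod 33), not 16.

Both directions fail.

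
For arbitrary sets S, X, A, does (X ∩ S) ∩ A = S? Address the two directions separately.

(⊆) holds; (⊇) fails.

(⟹) Let x ∈ (X ∩ S) ∩ A. Then x ∈ S ∩ X ∩ A, from which x ∈ S.

(⟸) This inclusion fails. Take S = {1}, X = ∅, A = ∅; then 1 ∈ S but 1 ∉ (X ∩ S) ∩ A.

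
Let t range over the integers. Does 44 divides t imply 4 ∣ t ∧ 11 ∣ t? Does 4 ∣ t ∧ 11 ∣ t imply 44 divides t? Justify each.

Equivalent; both directions hold.

(⇒) If 44 ∣ t, write t = 44q. Since 44 = 11·4, t = 4·(11q), so 4 ∣ t; and since 44 = 4·11, t = 11·(4q), so 11 ∣ t.

(⇐) Suppose 4 ∣ t and 11 ∣ t. Any common multiple of 4 and 11 is a multiple of their lcm; here gcd(4, 11) = 1, so lcm(4, 11) = 4·11 = 44, so 44 ∣ t.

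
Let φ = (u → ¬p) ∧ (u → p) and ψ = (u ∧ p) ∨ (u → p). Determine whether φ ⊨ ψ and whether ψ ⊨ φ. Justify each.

Not equivalent: only (⇒) holds.

[⇒] Assume the antecedent. If u is true, the antecedent cannot hold. If u is false, (u ∧ p) ∨ (u → p) reduces to true regardless of the other variables. Either way (u ∧ p) ∨ (u → p) holds.

[⇐] This fails. Under u = T, p = T, the left side is false but the right side is true.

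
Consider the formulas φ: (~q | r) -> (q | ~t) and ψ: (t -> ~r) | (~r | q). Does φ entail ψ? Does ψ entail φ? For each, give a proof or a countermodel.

[⇐] This fails. Under t = T, r = F, q = F, the left side is false but the right side is true.

[⇒] Assume the antecedent. If t is true, the antecedent forces (t = T, r = F, q = T) or (t = T, r = T, q = T), and (t -> ~r) | (~r | q) holds there. If t is false, (t -> ~r) | (~r | q) reduces to true regardless of the other variables. Either way (t -> ~r) | (~r | q) holds.

Only the forward implication holds.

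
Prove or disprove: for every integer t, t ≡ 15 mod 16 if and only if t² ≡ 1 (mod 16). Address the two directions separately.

Only the forward direction holds.

[⇐] This fails: take t = 1. Then 1² = 1 ≡ 1 (mod 16), yet 1 ≡ 1 (mod 16), not 15.

[⇒] Suppose t ≡ 15 mod 16. Write t = 16j + 15. Then (16j + 15)² = 256j² + 480j + 225 = 16(16j² + 30j + 14) + 1, so t² ≡ 1 (mod 16).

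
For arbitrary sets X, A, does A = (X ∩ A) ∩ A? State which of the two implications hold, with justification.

Forward inclusion. This inclusion fails. Take X = ∅, A = {1}; then 1 ∈ A but 1 ∉ (X ∩ A) ∩ A.

Reverse inclusion. Let x ∈ (X ∩ A) ∩ A. Then x ∈ X ∩ A, from which x ∈ A.

Only the reverse inclusion holds.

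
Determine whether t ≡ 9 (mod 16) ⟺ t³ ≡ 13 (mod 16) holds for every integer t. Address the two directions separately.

Both directions fail.

(⇒) This fails: take t = 9. Then 9 ≡ 9 (mod 16), but 9³ = 729 ≡ 9 (mod 16), not 13.

(⇐) This fails: take t = 5. Then 5³ = 125 ≡ 13 (mod 16), yet 5 ≡ 5 (mod 16), not 9.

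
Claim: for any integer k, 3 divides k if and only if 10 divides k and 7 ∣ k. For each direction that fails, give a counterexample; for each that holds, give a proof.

(→) This fails: take k = 3. Certainly 3 ∣ 3, but 10 ∤ 3.

(←) This fails: take k = 70. Both 10 ∣ 70 and 7 ∣ 70, yet 70 is not a multiple of 3 (since 70 = 23·3 + 1), so 3 ∤ 70.

Both directions fail.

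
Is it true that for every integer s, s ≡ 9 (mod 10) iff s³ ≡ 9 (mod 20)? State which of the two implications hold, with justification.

(⟹) This fails: take s = 19. Then 19 ≡ 9 (mod 10), but 19³ = 6859 ≡ 19 (mod 20), not 9.

(⟸) Conversely, the residues r modulo 20 with r³ ≡ 9 (mod 20) are exactly {9}, and each is ≡ 9 (mod 10).

The forward direction fails; the converse holds.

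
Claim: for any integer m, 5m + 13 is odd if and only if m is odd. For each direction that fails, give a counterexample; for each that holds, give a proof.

Both directions fail.

Forward direction. This fails: m = 6 gives 5m + 13 = 43, which is odd, but 6 is even, not odd.

Converse. This also fails: m = 7 is odd, but 5m + 13 = 48 is even, not odd.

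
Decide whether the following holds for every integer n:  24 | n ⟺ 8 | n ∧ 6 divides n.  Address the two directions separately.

The biconditional holds.

[⇒] If 24 ∣ n, write n = 24q. Since 24 = 3·8, n = 8·(3q), so 8 ∣ n; and since 24 = 4·6, n = 6·(4q), so 6 ∣ n.

[⇐] Suppose 8 ∣ n and 6 ∣ n. Any common multiple of 8 and 6 is a multiple of their lcm; here lcm(8, 6) = 8·6/gcd(8, 6) = 48/2 = 24, so 24 ∣ n.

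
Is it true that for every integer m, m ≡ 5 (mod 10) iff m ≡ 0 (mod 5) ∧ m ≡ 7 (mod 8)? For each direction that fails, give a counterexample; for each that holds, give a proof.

Only the reverse direction holds.

(⟹) This fails: m = 25 gives 25 ≡ 5 (mod 10) but 25 ≡ 1 (mod 8), so the conjunction on the right does not hold.

(⟸) Conversely, if m ≡ 0 (mod 5) and m ≡ 7 (mod 8), then by the Chinese remainder theorem m ≡ 15 (mod 40). Since 15 ≡ 5 (mod 10) and 10 ∣ 40, we get m ≡ 5 (mod 10).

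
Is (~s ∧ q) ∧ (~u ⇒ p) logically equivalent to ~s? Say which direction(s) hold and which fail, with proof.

The forward direction holds; the converse fails.

[⇒] Assume the antecedent. If u is true, the antecedent forces (u = T, q = T, s = F, p = F) or (u = T, q = T, s = F, p = T), and ~s holds there. If u is false, the antecedent forces (u = F, q = T, s = F, p = T), and ~s holds there. Either way ~s holds.

[⇐] This fails. Under u = F, q = F, s = F, p = F, the left side is false but the right side is true.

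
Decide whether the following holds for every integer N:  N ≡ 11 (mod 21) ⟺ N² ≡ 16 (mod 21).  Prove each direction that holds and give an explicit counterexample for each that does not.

(⇒) holds; (⇐) fails.

(→) Suppose N ≡ 11 (mod 21). Write N = 21j + 11. Then (21j + 11)² = 441j² + 462j + 121 = 21(21j² + 22j + 5) + 16, so N² ≡ 16 (mod 21).

(←) This fails: take N = 4. Then 4² = 16 ≡ 16 (mod 21), yet 4 ≡ 4 (mod 21), not 11.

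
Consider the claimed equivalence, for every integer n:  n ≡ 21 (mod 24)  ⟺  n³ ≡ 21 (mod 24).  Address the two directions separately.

[⇒] Suppose n ≡ 21 (mod 24). Write n = 24j + 21. Then (24j + 21)³ = 13824j³ + 36288j² + 31752j + 9261 = 24(576j³ + 1512j² + 1323j + 385) + 21, so n³ ≡ 21 (mod 24).

[⇐] Conversely, suppose n³ ≡ 21 (mod 24). The only residue r in {0, …, 23} with r³ ≡ 21 (mod 24) is r = 21, so n ≡ 21 (mod 24).

Equivalent; both directions hold.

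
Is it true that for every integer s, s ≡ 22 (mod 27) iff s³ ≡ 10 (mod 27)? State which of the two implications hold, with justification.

Only the forward direction holds.

(⇒) Suppose s ≡ 22 (mod 27). Write s = 27j + 22. Then (27j + 22)³ = 19683j³ + 48114j² + 39204j + 10648 = 27(729j³ + 1782j² + 1452j + 394) + 10, so s³ ≡ 10 (mod 27).

(⇐) This fails: take s = 4. Then 4³ = 64 ≡ 10 (mod 27), yet 4 ≡ 4 (mod 27), not 22.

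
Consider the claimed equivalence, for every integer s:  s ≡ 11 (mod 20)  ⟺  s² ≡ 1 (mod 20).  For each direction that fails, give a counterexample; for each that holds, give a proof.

The forward direction holds; the converse fails.

(→) Suppose s ≡ 11 (mod 20). Write s = 20j + 11. Then (20j + 11)² = 400j² + 440j + 121 = 20(20j² + 22j + 6) + 1, so s² ≡ 1 (mod 20).

(←) This fails: take s = 1. Then 1² = 1 ≡ 1 (mod 20), yet 1 ≡ 1 (mod 20), not 11.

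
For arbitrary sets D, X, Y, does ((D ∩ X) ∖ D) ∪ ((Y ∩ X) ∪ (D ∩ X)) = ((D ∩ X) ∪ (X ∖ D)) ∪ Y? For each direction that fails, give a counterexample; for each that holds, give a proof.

(⟹) Let x ∈ ((D ∩ X) ∖ D) ∪ ((Y ∩ X) ∪ (D ∩ X)). Then either x ∈ D ∩ X and x ∉ Y; or x ∈ X ∩ Y and x ∉ D; or x ∈ D ∩ X ∩ Y. In each case x ∈ ((D ∩ X) ∪ (X ∖ D)) ∪ Y, so ((D ∩ X) ∖ D) ∪ ((Y ∩ X) ∪ (D ∩ X)) ⊆ ((D ∩ X) ∪ (X ∖ D)) ∪ Y.

(⟸) This inclusion fails. Take D = ∅, X = {1}, Y = ∅; then 1 ∈ ((D ∩ X) ∪ (X ∖ D)) ∪ Y but 1 ∉ ((D ∩ X) ∖ D) ∪ ((Y ∩ X) ∪ (D ∩ X)).

(⊆) holds; (⊇) fails.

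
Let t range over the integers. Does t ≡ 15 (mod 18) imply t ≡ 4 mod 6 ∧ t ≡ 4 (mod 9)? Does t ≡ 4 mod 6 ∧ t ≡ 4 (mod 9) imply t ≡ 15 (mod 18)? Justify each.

Neither implication holds.

(→) This fails: t = 15 gives 15 ≡ 15 (mod 18) but 15 ≡ 3 (mod 6), so the conjunction on the right does not hold.

(←) This fails: t = 4 satisfies both congruences on the right (4 ≡ 4 mod 6 and 4 ≡ 4 mod 9) yet 4 ≡ 4 (mod 18), not 15.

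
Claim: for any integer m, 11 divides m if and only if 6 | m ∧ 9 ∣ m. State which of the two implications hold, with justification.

[⇒] This fails: take m = 11. Certainly 11 ∣ 11, but 6 ∤ 11.

[⇐] This fails: take m = 18. Both 6 ∣ 18 and 9 ∣ 18, yet 18 is not a multiple of 11 (since 18 = 1·11 + 7), so 11 ∤ 18.

Both directions fail.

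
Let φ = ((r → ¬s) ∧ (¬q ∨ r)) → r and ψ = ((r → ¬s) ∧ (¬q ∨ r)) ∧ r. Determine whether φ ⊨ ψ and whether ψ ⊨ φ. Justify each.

Not equivalent: only (⇐) holds.

Forward direction. This fails. Under s = T, r = T, q = F, the left side is true but the right side is false.

Converse. Assume the antecedent. If s is true, the antecedent cannot hold. If s is false, the antecedent forces (s = F, r = T, q = F) or (s = F, r = T, q = T), and ((r → ¬s) ∧ (¬q ∨ r)) → r holds there. Either way ((r → ¬s) ∧ (¬q ∨ r)) → r holds.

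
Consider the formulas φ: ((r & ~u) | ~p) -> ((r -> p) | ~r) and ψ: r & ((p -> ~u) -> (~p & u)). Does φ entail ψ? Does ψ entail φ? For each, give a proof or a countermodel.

[⇒] This fails. Under r = F, p = F, u = F, the left side is true but the right side is false.

[⇐] This fails. Under r = T, p = F, u = T, the left side is false but the right side is true.

Both directions fail.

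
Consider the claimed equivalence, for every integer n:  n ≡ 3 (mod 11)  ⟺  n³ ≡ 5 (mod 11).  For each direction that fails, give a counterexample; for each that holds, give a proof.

(⟸) For the converse, argue contrapositively. If n ≢ 3 (mod 11), then n is congruent to one of 0, 1, 2, 4, 5, 6, 7, 8, 9, 10 modulo 11, and these give n³ ≡ 0, 1, 8, 9, 4, 7, 2, 6, 3, 10 respectively — never 5.

(⟹) Suppose n ≡ 3 (mod 11). Write n = 11j + 3. Then (11j + 3)³ = 1331j³ + 1089j² + 297j + 27 = 11(121j³ + 99j² + 27j + 2) + 5, so n³ ≡ 5 (mod 11).

Both directions hold; the statement is true.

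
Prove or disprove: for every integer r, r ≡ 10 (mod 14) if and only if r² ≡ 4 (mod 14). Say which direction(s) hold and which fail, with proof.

Both directions fail.

(⟹) This fails: take r = 10. Then 10 ≡ 10 (mod 14), but 10² = 100 ≡ 2 (mod 14), not 4.

(⟸) This fails: take r = 2. Then 2² = 4 ≡ 4 (mod 14), yet 2 ≡ 2 (mod 14), not 10.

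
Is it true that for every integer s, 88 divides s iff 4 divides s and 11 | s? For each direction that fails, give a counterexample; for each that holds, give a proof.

The forward direction holds; the converse fails.

Converse. This fails: take s = 44. Both 4 ∣ 44 and 11 ∣ 44, yet 44 is not a multiple of 88 (since 44 = 0·88 + 44), so 88 ∤ 44.

Forward direction. If 88 ∣ s, write s = 88q. Since 88 = 22·4, s = 4·(22q), so 4 ∣ s; and since 88 = 8·11, s = 11·(8q), so 11 ∣ s.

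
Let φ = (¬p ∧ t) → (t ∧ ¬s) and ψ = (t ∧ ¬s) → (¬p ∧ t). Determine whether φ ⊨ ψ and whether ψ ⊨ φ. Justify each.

(⇒) fails and (⇐) fails.

Forward direction. This fails. Under p = T, s = F, t = T, the left side is true but the right side is false.

Converse. This fails. Under p = F, s = T, t = T, the left side is false but the right side is true.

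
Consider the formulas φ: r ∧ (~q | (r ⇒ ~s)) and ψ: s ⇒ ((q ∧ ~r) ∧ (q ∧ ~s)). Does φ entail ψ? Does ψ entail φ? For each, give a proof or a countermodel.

Neither direction holds.

Forward direction. This fails. Under q = F, r = T, s = T, the left side is true but the right side is false.

Converse. This fails. Under q = F, r = F, s = F, the left side is false but the right side is true.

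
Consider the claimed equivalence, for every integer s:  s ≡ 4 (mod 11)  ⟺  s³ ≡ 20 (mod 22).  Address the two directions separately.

The forward direction fails; the converse holds.

(⇐) The residues r modulo 22 with r³ ≡ 20 (mod 22) are exactly {4}, and each is ≡ 4 (mod 11).

(⇒) This fails: take s = 15. Then 15 ≡ 4 (mod 11), but 15³ = 3375 ≡ 9 (mod 22), not 20.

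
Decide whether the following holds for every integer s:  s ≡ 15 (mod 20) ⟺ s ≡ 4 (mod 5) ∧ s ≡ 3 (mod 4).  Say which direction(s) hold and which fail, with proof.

Both directions fail.

(→) This fails: s = 15 gives 15 ≡ 15 (mod 20) but 15 ≡ 0 (mod 5), so the conjunction on the right does not hold.

(←) This fails: s = 19 satisfies both congruences on the right (19 ≡ 4 mod 5 and 19 ≡ 3 mod 4) yet 19 ≡ 19 (mod 20), not 15.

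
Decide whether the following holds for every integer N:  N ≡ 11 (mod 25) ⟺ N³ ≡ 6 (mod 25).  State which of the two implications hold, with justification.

(⇒) Suppose N ≡ 11 (mod 25). Write N = 25j + 11. Then (25j + 11)³ = 15625j³ + 20625j² + 9075j + 1331 = 25(625j³ + 825j² + 363j + 53) + 6, so N³ ≡ 6 (mod 25).

(⇐) Conversely, suppose N³ ≡ 6 (mod 25). The only residue r in {0, …, 24} with r³ ≡ 6 (mod 25) is r = 11, so N ≡ 11 (mod 25).

Equivalent; both directions hold.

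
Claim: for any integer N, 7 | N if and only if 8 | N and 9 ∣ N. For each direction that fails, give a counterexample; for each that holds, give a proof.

(→) This fails: take N = 7. Certainly 7 ∣ 7, but 8 ∤ 7.

(←) This fails: take N = 72. Both 8 ∣ 72 and 9 ∣ 72, yet 72 is not a multiple of 7 (since 72 = 10·7 + 2), so 7 ∤ 72.

(⇒) fails and (⇐) fails.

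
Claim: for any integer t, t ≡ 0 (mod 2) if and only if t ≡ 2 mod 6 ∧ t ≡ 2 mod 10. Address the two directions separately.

Not equivalent: only (⇐) holds.

(→) This fails: t = 0 gives 0 ≡ 0 (mod 2) but 0 ≡ 0 (mod 6), so the conjunction on the right does not hold.

(←) Conversely, if t ≡ 2 (mod 6) and t ≡ 2 (mod 10), then by the Chinese remainder theorem t ≡ 2 (mod 30). Since 2 ≡ 0 (mod 2) and 2 ∣ 30, we get t ≡ 0 (mod 2).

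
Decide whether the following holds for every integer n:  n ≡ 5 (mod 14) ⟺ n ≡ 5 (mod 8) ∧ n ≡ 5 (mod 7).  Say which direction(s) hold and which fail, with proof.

(⇒) fails; (⇐) holds.

(⇐) If n ≡ 5 (mod 8) and n ≡ 5 (mod 7), then by the Chinese remainder theorem n ≡ 5 (mod 56). Since 5 ≡ 5 (mod 14) and 14 ∣ 56, we get n ≡ 5 (mod 14).

(⇒) This fails: n = 33 gives 33 ≡ 5 (mod 14) but 33 ≡ 1 (mod 8), so the conjunction on the right does not hold.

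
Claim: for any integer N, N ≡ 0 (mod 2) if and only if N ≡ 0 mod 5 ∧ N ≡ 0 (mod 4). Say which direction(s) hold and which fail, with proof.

Only the reverse direction holds.

[⇒] This fails: N = 2 gives 2 ≡ 0 (mod 2) but 2 ≡ 2 (mod 5), so the conjunction on the right does not hold.

[⇐] Conversely, if N ≡ 0 (mod 5) and N ≡ 0 (mod 4), then by the Chinese remainder theorem N ≡ 0 (mod 20). Since 0 ≡ 0 (mod 2) and 2 ∣ 20, we get N ≡ 0 (mod 2).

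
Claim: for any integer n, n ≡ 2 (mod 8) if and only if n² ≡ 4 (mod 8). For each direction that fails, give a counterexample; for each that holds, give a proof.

(⟹) Suppose n ≡ 2 (mod 8). Write n = 8j + 2. Then (8j + 2)² = 64j² + 32j + 4 = 8(8j² + 4j) + 4, so n² ≡ 4 (mod 8).

(⟸) This fails: take n = 6. Then 6² = 36 ≡ 4 (mod 8), yet 6 ≡ 6 (mod 8), not 2.

The forward direction holds; the converse fails.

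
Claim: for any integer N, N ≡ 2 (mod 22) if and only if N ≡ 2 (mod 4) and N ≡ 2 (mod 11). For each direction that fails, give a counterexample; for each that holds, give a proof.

Forward direction. This fails: N = 24 gives 24 ≡ 2 (mod 22) but 24 ≡ 0 (mod 4), so the conjunction on the right does not hold.

Converse. If N ≡ 2 (mod 4) and N ≡ 2 (mod 11), then by the Chinese remainder theorem N ≡ 2 (mod 44). Since 2 ≡ 2 (mod 22) and 22 ∣ 44, we get N ≡ 2 (mod 22).

Only the reverse direction holds.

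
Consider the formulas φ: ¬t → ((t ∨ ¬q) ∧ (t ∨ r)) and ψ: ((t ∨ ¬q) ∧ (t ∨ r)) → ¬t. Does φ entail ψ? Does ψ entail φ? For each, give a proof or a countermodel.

(⇒) fails and (⇐) fails.

(⇒) This fails. Under q = F, r = F, t = T, the left side is true but the right side is false.

(⇐) This fails. Under q = F, r = F, t = F, the left side is false but the right side is true.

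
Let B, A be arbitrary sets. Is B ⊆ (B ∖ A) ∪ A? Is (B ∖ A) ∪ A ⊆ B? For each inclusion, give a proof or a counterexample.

The sets are not equal: only the forward inclusion holds.

(⊆) Let x ∈ B. Then either x ∈ B and x ∉ A; or x ∈ B ∩ A. In each case x ∈ (B ∖ A) ∪ A, so B ⊆ (B ∖ A) ∪ A.

(⊇) This inclusion fails. Take B = ∅, A = {1}; then 1 ∈ (B ∖ A) ∪ A but 1 ∉ B.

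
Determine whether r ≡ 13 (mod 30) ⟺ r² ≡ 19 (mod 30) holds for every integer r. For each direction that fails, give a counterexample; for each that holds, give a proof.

The forward direction holds; the converse fails.

(⇒) Suppose r ≡ 13 (mod 30). Write r = 30j + 13. Then (30j + 13)² = 900j² + 780j + 169 = 30(30j² + 26j + 5) + 19, so r² ≡ 19 (mod 30).

(⇐) This fails: take r = 7. Then 7² = 49 ≡ 19 (mod 30), yet 7 ≡ 7 (mod 30), not 13.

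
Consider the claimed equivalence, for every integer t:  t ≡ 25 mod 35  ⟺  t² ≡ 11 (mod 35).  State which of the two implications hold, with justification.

(→) This fails: take t = 25. Then 25 ≡ 25 (mod 35), but 25² = 625 ≡ 30 (mod 35), not 11.

(←) This fails: take t = 9. Then 9² = 81 ≡ 11 (mod 35), yet 9 ≡ 9 (mod 35), not 25.

Neither implication holds.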